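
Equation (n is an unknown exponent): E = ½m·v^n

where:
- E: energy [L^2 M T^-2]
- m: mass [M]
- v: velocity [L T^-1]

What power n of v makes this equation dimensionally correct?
n = 2

E has dimensions [L^2 M T^-2]; v has dimensions [L T^-1].
The rest of the RHS has dimensions [M], so v^n must supply [L^2 T^-2].
With n = 2: ½m·v^2 has dimensions [L^2 M T^-2], matching the LHS ✓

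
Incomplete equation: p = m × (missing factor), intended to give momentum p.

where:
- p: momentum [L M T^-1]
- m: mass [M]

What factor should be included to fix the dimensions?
v (velocity), dimensions [L T^-1]

p has dimensions [L M T^-1] and m has dimensions [M].
The missing factor must have dimensions [L M T^-1] / [M] = [L T^-1], i.e. velocity (v).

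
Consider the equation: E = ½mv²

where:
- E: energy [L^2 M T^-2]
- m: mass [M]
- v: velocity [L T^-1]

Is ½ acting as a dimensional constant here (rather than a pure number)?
No

E has dimensions [L^2 M T^-2] and mv² already has dimensions [L^2 M T^-2], so the equation balances without ½ contributing any dimensions. ½ is a pure (dimensionless) number; changing or removing it would not affect dimensional consistency.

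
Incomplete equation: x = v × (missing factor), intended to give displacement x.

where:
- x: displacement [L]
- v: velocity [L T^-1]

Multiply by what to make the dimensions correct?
t (time), dimensions [T]

x has dimensions [L] and v has dimensions [L T^-1].
The missing factor must have dimensions [L] / [L T^-1] = [T], i.e. time (t).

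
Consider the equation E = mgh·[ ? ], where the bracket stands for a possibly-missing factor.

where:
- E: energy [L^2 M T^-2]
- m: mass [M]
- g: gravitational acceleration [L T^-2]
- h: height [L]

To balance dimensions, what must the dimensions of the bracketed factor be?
Nothing is missing — the bracketed factor must be dimensionless.

E has dimensions [L^2 M T^-2] and mgh already has dimensions [L^2 M T^-2], so E = mgh is dimensionally complete.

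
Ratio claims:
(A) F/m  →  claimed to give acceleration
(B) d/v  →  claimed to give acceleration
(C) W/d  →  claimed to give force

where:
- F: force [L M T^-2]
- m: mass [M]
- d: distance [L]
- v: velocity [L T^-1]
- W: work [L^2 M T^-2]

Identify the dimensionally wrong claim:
(B) d/v does not give acceleration

(A) F/m: [L T^-2] = acceleration [L T^-2] ✓
(B) d/v: [T] ≠ acceleration [L T^-2] ✗
(C) W/d: [L M T^-2] = force [L M T^-2] ✓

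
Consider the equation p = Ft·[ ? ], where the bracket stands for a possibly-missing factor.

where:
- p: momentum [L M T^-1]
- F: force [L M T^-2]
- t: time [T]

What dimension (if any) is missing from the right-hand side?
Nothing is missing — the bracketed factor must be dimensionless.

p has dimensions [L M T^-1] and Ft already has dimensions [L M T^-1], so p = Ft is dimensionally complete.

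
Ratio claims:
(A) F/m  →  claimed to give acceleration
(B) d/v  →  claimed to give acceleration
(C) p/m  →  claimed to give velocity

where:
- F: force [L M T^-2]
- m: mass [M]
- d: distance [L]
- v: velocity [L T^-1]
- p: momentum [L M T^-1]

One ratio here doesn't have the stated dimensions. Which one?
(B) d/v does not give acceleration

(A) F/m: [L T^-2] = acceleration [L T^-2] ✓
(B) d/v: [T] ≠ acceleration [L T^-2] ✗
(C) p/m: [L T^-1] = velocity [L T^-1] ✓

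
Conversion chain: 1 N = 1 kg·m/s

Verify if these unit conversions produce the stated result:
The chain is incorrect (it contains an error).

Incorrect: Newton is kg·m/s², not kg·m/s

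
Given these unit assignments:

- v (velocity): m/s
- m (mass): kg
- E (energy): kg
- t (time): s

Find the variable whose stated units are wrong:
E

The variable E (energy) should have units J, not kg.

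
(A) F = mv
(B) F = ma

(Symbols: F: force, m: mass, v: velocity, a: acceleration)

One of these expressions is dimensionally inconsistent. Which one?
(A)

(A) F = mv: LHS [L M T^-2], RHS [L M T^-1] ✗
(B) F = ma: LHS [L M T^-2], RHS [L M T^-2] ✓

Expression (A) F = mv is dimensionally incorrect.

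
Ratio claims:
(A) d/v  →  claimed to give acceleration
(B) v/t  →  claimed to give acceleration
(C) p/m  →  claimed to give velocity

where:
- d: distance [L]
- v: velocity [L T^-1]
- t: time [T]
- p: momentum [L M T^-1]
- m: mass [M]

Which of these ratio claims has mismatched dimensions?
(A) d/v does not give acceleration

(A) d/v: [T] ≠ acceleration [L T^-2] ✗
(B) v/t: [L T^-2] = acceleration [L T^-2] ✓
(C) p/m: [L T^-1] = velocity [L T^-1] ✓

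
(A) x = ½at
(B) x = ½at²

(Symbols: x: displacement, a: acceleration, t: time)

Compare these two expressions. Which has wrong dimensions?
(A)

(A) x = ½at: LHS [L], RHS [L T^-1] ✗
(B) x = ½at²: LHS [L], RHS [L] ✓

Expression (A) x = ½at is dimensionally incorrect.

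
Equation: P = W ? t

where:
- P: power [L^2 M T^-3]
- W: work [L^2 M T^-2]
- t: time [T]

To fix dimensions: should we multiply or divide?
division (÷): P = W ÷ t

P [L^2 M T^-3]; W [L^2 M T^-2]; t [T].
W × t → [L^2 M T^-1] ✗
W ÷ t → [L^2 M T^-3] ✓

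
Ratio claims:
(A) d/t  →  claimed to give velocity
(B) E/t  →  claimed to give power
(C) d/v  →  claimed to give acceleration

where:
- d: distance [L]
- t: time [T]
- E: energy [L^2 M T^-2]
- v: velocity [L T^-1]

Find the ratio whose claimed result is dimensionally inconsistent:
(C) d/v does not give acceleration

(A) d/t: [L T^-1] = velocity [L T^-1] ✓
(B) E/t: [L^2 M T^-3] = power [L^2 M T^-3] ✓
(C) d/v: [T] ≠ acceleration [L T^-2] ✗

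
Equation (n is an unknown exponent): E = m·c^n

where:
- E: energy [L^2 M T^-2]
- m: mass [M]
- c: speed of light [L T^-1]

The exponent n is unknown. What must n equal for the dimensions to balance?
n = 2

E has dimensions [L^2 M T^-2]; c has dimensions [L T^-1].
The rest of the RHS has dimensions [M], so c^n must supply [L^2 T^-2].
With n = 2: m·c^2 has dimensions [L^2 M T^-2], matching the LHS ✓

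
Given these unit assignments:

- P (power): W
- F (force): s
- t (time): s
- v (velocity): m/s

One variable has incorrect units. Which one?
F

The variable F (force) should have units N, not s.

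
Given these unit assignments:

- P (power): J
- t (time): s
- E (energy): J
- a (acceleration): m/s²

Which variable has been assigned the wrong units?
P

The variable P (power) should have units W, not J.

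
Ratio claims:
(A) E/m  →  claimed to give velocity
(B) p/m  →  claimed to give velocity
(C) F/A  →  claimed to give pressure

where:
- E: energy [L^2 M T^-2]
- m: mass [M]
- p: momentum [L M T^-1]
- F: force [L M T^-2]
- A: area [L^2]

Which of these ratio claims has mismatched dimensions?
(A) E/m does not give velocity

(A) E/m: [L^2 T^-2] ≠ velocity [L T^-1] ✗
(B) p/m: [L T^-1] = velocity [L T^-1] ✓
(C) F/A: [L^-1 M T^-2] = pressure [L^-1 M T^-2] ✓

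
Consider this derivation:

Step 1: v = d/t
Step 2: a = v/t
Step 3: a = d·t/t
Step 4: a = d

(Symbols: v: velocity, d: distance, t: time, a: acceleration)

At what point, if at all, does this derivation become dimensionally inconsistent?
Step 3

Step 1: v = d/t → LHS [L T^-1], RHS [L T^-1] ✓
Step 2: a = v/t → LHS [L T^-2], RHS [L T^-2] ✓
Step 3: a = d·t/t → LHS [L T^-2], RHS [L] ✗

The first dimensional inconsistency appears in step 3: a = d·t/t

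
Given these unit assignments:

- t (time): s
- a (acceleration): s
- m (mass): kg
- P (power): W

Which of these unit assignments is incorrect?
a

The variable a (acceleration) should have units m/s², not s.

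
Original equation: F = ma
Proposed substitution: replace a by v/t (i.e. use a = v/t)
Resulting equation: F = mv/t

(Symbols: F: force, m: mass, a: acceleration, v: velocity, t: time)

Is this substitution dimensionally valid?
Yes

[a] = [L T^-2] and [v/t] = [L T^-2]. These match, so the substitution replaces a quantity by one of the same dimensions and the result F = mv/t has LHS [L M T^-2] vs RHS [L M T^-2] — still consistent.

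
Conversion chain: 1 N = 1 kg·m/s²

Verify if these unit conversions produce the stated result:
The chain is correct (no errors).

Correct: Newton is defined as kg·m/s²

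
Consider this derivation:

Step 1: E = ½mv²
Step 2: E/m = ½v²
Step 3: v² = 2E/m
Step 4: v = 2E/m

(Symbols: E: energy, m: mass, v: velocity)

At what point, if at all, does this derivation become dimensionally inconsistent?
Step 4

Step 1: E = ½mv² → LHS [L^2 M T^-2], RHS [L^2 M T^-2] ✓
Step 2: E/m = ½v² → LHS [L^2 T^-2], RHS [L^2 T^-2] ✓
Step 3: v² = 2E/m → LHS [L^2 T^-2], RHS [L^2 T^-2] ✓
Step 4: v = 2E/m → LHS [L T^-1], RHS [L^2 T^-2] ✗

The first dimensional inconsistency appears in step 4: v = 2E/m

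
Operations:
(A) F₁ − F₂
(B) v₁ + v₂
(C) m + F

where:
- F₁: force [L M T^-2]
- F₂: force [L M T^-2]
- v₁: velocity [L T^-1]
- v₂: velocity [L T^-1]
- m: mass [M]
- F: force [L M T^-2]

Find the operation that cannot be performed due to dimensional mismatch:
(C) m + F

(A) F₁ − F₂: F₁ [L M T^-2] and F₂ [L M T^-2] — same dimensions ✓
(B) v₁ + v₂: v₁ [L T^-1] and v₂ [L T^-1] — same dimensions ✓
(C) m + F: m [M] and F [L M T^-2] — different dimensions cannot be added/subtracted ✗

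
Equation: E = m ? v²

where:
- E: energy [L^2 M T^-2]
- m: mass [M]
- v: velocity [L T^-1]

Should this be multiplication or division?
multiplication (×): E = m × v²

E [L^2 M T^-2]; m [M]; v² [L^2 T^-2].
m × v² → [L^2 M T^-2] ✓
m ÷ v² → [L^-2 M T^2] ✗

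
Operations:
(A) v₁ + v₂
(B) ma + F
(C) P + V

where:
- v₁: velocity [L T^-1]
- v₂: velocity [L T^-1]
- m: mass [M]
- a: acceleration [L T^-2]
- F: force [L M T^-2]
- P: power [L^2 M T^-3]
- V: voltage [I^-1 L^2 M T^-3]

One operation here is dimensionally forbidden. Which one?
(C) P + V

(A) v₁ + v₂: v₁ [L T^-1] and v₂ [L T^-1] — same dimensions ✓
(B) ma + F: ma [L M T^-2] and F [L M T^-2] — same dimensions ✓
(C) P + V: P [L^2 M T^-3] and V [I^-1 L^2 M T^-3] — different dimensions cannot be added/subtracted ✗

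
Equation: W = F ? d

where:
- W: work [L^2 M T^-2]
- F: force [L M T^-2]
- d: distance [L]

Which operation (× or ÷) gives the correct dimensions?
multiplication (×): W = F × d

W [L^2 M T^-2]; F [L M T^-2]; d [L].
F × d → [L^2 M T^-2] ✓
F ÷ d → [M T^-2] ✗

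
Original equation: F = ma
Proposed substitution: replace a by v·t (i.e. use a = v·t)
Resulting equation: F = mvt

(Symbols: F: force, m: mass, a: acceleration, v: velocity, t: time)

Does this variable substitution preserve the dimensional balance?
No

[a] = [L T^-2] and [v·t] = [L]. These differ, so the substitution replaces a quantity by one of different dimensions and the result F = mvt has LHS [L M T^-2] vs RHS [L M] — inconsistent.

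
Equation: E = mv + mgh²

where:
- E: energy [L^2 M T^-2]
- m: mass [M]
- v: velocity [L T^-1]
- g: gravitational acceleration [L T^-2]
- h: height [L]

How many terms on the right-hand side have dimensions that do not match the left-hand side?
2

LHS E: [L^2 M T^-2]
- mv: [L M T^-1] ✗
- mgh²: [L^3 M T^-2] ✗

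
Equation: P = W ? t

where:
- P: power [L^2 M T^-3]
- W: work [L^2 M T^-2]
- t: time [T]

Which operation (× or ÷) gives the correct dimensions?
division (÷): P = W ÷ t

P [L^2 M T^-3]; W [L^2 M T^-2]; t [T].
W × t → [L^2 M T^-1] ✗
W ÷ t → [L^2 M T^-3] ✓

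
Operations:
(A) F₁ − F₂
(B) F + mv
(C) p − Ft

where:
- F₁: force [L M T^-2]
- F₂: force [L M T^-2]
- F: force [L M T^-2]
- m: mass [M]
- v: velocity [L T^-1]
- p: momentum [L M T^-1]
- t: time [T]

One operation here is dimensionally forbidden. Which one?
(B) F + mv

(A) F₁ − F₂: F₁ [L M T^-2] and F₂ [L M T^-2] — same dimensions ✓
(B) F + mv: F [L M T^-2] and mv [L M T^-1] — different dimensions cannot be added/subtracted ✗
(C) p − Ft: p [L M T^-1] and Ft [L M T^-1] — same dimensions ✓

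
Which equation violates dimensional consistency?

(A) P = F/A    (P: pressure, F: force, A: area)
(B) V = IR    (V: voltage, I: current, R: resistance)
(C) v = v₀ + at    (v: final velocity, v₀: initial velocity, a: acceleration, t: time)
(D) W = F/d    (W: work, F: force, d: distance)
(D) W = F/d

The equation (D) W = F/d is dimensionally incorrect.

LHS (W): [L^2 M T^-2]
RHS (F/d): [M T^-2] ✗

The dimensions do not match. The other three equations balance.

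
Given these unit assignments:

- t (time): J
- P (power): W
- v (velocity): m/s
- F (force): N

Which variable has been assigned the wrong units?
t

The variable t (time) should have units s, not J.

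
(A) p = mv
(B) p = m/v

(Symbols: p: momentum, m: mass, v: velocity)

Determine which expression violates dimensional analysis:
(B)

(A) p = mv: LHS [L M T^-1], RHS [L M T^-1] ✓
(B) p = m/v: LHS [L M T^-1], RHS [L^-1 M T] ✗

Expression (B) p = m/v is dimensionally incorrect.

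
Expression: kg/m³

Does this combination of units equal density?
Yes

The expression kg/m³ has dimensions [L^-3 M], which is exactly density [L^-3 M].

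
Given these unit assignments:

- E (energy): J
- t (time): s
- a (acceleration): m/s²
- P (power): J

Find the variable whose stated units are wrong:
P

The variable P (power) should have units W, not J.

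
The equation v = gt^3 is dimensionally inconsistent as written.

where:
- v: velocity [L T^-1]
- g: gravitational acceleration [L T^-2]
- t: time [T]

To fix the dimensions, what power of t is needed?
The exponent of t should be 1: v = gt

The LHS v has dimensions [L T^-1]; t has dimensions [T].
As written, the RHS gt^3 (exponent 3 on t) has dimensions [L T], which does not match.
With exponent 1, the RHS gt has dimensions [L T^-1], matching the LHS.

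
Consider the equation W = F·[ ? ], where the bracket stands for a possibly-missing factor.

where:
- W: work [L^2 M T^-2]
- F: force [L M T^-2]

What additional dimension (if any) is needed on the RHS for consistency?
[L] — length (e.g. a distance d)

W has dimensions [L^2 M T^-2]; F has dimensions [L M T^-2].
The bracketed factor must supply [L^2 M T^-2] / [L M T^-2] = [L].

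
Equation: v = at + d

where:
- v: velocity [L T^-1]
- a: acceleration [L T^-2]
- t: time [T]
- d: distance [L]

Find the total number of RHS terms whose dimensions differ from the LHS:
1

LHS v: [L T^-1]
- at: [L T^-1] ✓
- d: [L] ✗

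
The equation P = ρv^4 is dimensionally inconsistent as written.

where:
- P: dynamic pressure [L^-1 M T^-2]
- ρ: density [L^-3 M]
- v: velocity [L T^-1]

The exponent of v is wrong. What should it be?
The exponent of v should be 2: P = ρv^2

The LHS P has dimensions [L^-1 M T^-2]; v has dimensions [L T^-1].
As written, the RHS ρv^4 (exponent 4 on v) has dimensions [L M T^-4], which does not match.
With exponent 2, the RHS ρv^2 has dimensions [L^-1 M T^-2], matching the LHS.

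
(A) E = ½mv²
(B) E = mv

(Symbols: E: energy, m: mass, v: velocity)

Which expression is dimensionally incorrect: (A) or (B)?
(B)

(A) E = ½mv²: LHS [L^2 M T^-2], RHS [L^2 M T^-2] ✓
(B) E = mv: LHS [L^2 M T^-2], RHS [L M T^-1] ✗

Expression (B) E = mv is dimensionally incorrect.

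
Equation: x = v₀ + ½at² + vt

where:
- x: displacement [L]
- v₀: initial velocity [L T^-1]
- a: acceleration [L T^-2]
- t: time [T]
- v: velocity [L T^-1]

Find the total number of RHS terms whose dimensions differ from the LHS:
1

LHS x: [L]
- v₀: [L T^-1] ✗
- ½at²: [L] ✓
- vt: [L] ✓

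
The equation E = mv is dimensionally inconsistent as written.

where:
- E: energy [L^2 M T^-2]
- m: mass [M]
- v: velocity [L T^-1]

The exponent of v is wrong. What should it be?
The exponent of v should be 2: E = mv^2

The LHS E has dimensions [L^2 M T^-2]; v has dimensions [L T^-1].
As written, the RHS mv (exponent 1 on v) has dimensions [L M T^-1], which does not match.
With exponent 2, the RHS mv^2 has dimensions [L^2 M T^-2], matching the LHS.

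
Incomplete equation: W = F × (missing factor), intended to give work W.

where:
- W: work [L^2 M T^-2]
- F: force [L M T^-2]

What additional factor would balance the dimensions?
d (distance), dimensions [L]

W has dimensions [L^2 M T^-2] and F has dimensions [L M T^-2].
The missing factor must have dimensions [L^2 M T^-2] / [L M T^-2] = [L], i.e. distance (d).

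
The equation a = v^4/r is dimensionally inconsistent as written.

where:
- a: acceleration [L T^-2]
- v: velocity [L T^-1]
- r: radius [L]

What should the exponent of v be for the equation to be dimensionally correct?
The exponent of v should be 2: a = v^2/r

The LHS a has dimensions [L T^-2]; v has dimensions [L T^-1].
As written, the RHS v^4/r (exponent 4 on v) has dimensions [L^3 T^-4], which does not match.
With exponent 2, the RHS v^2/r has dimensions [L T^-2], matching the LHS.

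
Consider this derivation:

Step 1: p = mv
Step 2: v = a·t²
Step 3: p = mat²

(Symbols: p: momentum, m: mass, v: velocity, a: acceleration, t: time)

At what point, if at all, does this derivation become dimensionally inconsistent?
Step 2

Step 1: p = mv → LHS [L M T^-1], RHS [L M T^-1] ✓
Step 2: v = a·t² → LHS [L T^-1], RHS [L] ✗

The first dimensional inconsistency appears in step 2: v = a·t²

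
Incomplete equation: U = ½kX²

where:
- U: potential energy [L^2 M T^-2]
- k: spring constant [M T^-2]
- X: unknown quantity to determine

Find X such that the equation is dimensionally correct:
X = x (displacement), dimensions [L]

U has dimensions [L^2 M T^-2]; the rest of the RHS (½k) has dimensions [M T^-2].
So X² must have dimensions [L^2], i.e. X has dimensions [L] — X = x (displacement).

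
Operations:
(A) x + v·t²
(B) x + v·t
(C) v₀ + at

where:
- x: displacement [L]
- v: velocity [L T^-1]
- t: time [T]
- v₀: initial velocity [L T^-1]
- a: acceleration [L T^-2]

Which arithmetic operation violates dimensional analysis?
(A) x + v·t²

(A) x + v·t²: x [L] and v·t² [L T] — different dimensions cannot be added/subtracted ✗
(B) x + v·t: x [L] and v·t [L] — same dimensions ✓
(C) v₀ + at: v₀ [L T^-1] and at [L T^-1] — same dimensions ✓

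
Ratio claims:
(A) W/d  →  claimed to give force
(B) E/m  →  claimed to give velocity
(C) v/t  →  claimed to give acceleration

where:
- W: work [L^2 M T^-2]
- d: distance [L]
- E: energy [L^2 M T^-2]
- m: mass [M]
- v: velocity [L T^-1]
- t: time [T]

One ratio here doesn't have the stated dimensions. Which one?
(B) E/m does not give velocity

(A) W/d: [L M T^-2] = force [L M T^-2] ✓
(B) E/m: [L^2 T^-2] ≠ velocity [L T^-1] ✗
(C) v/t: [L T^-2] = acceleration [L T^-2] ✓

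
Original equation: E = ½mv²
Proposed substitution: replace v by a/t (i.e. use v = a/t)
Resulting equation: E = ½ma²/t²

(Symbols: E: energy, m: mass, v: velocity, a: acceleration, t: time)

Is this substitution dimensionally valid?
No

[v] = [L T^-1] and [a/t] = [L T^-3]. These differ, so the substitution replaces a quantity by one of different dimensions and the result E = ½ma²/t² has LHS [L^2 M T^-2] vs RHS [L^2 M T^-6] — inconsistent.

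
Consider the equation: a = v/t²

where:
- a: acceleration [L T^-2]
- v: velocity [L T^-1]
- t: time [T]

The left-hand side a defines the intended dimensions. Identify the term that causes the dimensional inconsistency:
The right-hand side term v/t²

a has dimensions [L T^-2], but v/t² has dimensions [L T^-3], so the term v/t² is dimensionally wrong for a.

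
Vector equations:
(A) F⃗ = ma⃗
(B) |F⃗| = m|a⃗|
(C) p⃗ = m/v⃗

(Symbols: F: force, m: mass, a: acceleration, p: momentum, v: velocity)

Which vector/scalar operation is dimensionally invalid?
(C) p⃗ = m/v⃗

(A) F⃗ = ma⃗: LHS [L M T^-2], RHS [L M T^-2] ✓ — Force and acceleration are vectors, mass is a scalar
(B) |F⃗| = m|a⃗|: LHS [L M T^-2], RHS [L M T^-2] ✓ — magnitudes of vectors are scalars
(C) p⃗ = m/v⃗: LHS [L M T^-1], RHS [L^-1 M T] ✗ — momentum is mass times velocity; should be mv⃗ (and division by a vector is undefined)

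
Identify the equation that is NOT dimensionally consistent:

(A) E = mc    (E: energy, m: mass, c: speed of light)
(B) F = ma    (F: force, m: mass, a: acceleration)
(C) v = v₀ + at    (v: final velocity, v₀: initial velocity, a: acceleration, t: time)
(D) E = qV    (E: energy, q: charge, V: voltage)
(A) E = mc

The equation (A) E = mc is dimensionally incorrect.

LHS (E): [L^2 M T^-2]
RHS (mc): [L M T^-1] ✗

The dimensions do not match. The other three equations balance.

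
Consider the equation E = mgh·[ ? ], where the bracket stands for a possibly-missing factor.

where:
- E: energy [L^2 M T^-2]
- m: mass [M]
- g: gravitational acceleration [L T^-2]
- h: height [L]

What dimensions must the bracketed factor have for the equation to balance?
Nothing is missing — the bracketed factor must be dimensionless.

E has dimensions [L^2 M T^-2] and mgh already has dimensions [L^2 M T^-2], so E = mgh is dimensionally complete.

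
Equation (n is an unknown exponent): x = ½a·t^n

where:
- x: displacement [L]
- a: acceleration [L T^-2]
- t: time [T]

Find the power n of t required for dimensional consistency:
n = 2

x has dimensions [L]; t has dimensions [T].
The rest of the RHS has dimensions [L T^-2], so t^n must supply [T^2].
With n = 2: ½a·t^2 has dimensions [L], matching the LHS ✓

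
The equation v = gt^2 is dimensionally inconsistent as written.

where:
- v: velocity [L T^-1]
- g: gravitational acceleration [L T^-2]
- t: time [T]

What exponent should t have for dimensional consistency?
The exponent of t should be 1: v = gt

The LHS v has dimensions [L T^-1]; t has dimensions [T].
As written, the RHS gt^2 (exponent 2 on t) has dimensions [L], which does not match.
With exponent 1, the RHS gt has dimensions [L T^-1], matching the LHS.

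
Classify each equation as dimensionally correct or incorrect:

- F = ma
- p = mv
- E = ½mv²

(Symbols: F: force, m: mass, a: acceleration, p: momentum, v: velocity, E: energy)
Dimensionally correct: F = ma, p = mv, E = ½mv²
Dimensionally incorrect: none
Ordered (correct first, then incorrect): F = ma, p = mv, E = ½mv²

- F = ma: LHS [L M T^-2], RHS [L M T^-2] → correct ✓
- p = mv: LHS [L M T^-1], RHS [L M T^-1] → correct ✓
- E = ½mv²: LHS [L^2 M T^-2], RHS [L^2 M T^-2] → correct ✓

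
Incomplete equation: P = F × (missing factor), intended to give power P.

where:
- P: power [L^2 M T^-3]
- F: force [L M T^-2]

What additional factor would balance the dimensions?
v (velocity), dimensions [L T^-1]

P has dimensions [L^2 M T^-3] and F has dimensions [L M T^-2].
The missing factor must have dimensions [L^2 M T^-3] / [L M T^-2] = [L T^-1], i.e. velocity (v).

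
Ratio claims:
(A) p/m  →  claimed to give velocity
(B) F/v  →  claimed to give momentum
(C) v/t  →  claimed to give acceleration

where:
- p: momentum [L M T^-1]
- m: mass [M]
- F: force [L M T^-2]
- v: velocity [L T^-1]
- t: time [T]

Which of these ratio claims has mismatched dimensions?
(B) F/v does not give momentum

(A) p/m: [L T^-1] = velocity [L T^-1] ✓
(B) F/v: [M T^-1] ≠ momentum [L M T^-1] ✗
(C) v/t: [L T^-2] = acceleration [L T^-2] ✓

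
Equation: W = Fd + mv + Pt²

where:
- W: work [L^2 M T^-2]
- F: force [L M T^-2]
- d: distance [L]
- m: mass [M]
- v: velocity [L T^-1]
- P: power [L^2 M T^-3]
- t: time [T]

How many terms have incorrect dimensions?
2

LHS W: [L^2 M T^-2]
- Fd: [L^2 M T^-2] ✓
- mv: [L M T^-1] ✗
- Pt²: [L^2 M T^-1] ✗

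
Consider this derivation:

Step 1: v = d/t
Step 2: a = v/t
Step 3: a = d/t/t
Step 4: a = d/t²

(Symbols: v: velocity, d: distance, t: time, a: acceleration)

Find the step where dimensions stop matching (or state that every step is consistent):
No step introduces an error — all steps are dimensionally consistent.

Step 1: v = d/t → LHS [L T^-1], RHS [L T^-1] ✓
Step 2: a = v/t → LHS [L T^-2], RHS [L T^-2] ✓
Step 3: a = d/t/t → LHS [L T^-2], RHS [L T^-2] ✓
Step 4: a = d/t² → LHS [L T^-2], RHS [L T^-2] ✓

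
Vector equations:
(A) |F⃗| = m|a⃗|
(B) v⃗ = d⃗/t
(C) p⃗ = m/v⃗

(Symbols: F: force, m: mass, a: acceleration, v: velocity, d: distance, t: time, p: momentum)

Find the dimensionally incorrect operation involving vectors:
(C) p⃗ = m/v⃗

(A) |F⃗| = m|a⃗|: LHS [L M T^-2], RHS [L M T^-2] ✓ — magnitudes of vectors are scalars
(B) v⃗ = d⃗/t: LHS [L T^-1], RHS [L T^-1] ✓ — displacement (vector) divided by time (scalar)
(C) p⃗ = m/v⃗: LHS [L M T^-1], RHS [L^-1 M T] ✗ — momentum is mass times velocity; should be mv⃗ (and division by a vector is undefined)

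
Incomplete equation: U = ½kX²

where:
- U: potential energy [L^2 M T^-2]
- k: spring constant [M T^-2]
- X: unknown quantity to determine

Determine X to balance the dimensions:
X = x (displacement), dimensions [L]

U has dimensions [L^2 M T^-2]; the rest of the RHS (½k) has dimensions [M T^-2].
So X² must have dimensions [L^2], i.e. X has dimensions [L] — X = x (displacement).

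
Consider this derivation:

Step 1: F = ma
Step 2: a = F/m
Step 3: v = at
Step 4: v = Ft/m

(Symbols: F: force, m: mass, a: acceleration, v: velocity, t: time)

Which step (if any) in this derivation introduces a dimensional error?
No step introduces an error — all steps are dimensionally consistent.

Step 1: F = ma → LHS [L M T^-2], RHS [L M T^-2] ✓
Step 2: a = F/m → LHS [L T^-2], RHS [L T^-2] ✓
Step 3: v = at → LHS [L T^-1], RHS [L T^-1] ✓
Step 4: v = Ft/m → LHS [L T^-1], RHS [L T^-1] ✓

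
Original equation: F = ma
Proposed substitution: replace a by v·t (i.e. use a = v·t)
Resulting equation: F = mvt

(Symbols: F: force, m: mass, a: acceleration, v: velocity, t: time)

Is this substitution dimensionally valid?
No

[a] = [L T^-2] and [v·t] = [L]. These differ, so the substitution replaces a quantity by one of different dimensions and the result F = mvt has LHS [L M T^-2] vs RHS [L M] — inconsistent.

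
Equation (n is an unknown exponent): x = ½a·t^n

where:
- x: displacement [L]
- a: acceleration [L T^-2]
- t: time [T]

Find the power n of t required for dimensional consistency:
n = 2

x has dimensions [L]; t has dimensions [T].
The rest of the RHS has dimensions [L T^-2], so t^n must supply [T^2].
With n = 2: ½a·t^2 has dimensions [L], matching the LHS ✓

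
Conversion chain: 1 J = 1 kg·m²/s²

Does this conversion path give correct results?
The chain is correct (no errors).

Correct: Joule is defined as kg·m²/s²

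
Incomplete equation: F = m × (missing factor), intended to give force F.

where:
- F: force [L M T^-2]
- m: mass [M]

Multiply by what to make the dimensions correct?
a (acceleration), dimensions [L T^-2]

F has dimensions [L M T^-2] and m has dimensions [M].
The missing factor must have dimensions [L M T^-2] / [M] = [L T^-2], i.e. acceleration (a).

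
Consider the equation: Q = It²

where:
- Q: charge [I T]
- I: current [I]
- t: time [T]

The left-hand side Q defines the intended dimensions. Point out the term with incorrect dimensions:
The right-hand side term It²

Q has dimensions [I T], but It² has dimensions [I T^2], so the term It² is dimensionally wrong for Q.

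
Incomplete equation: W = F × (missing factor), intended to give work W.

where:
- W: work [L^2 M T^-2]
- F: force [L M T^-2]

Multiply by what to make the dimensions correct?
d (distance), dimensions [L]

W has dimensions [L^2 M T^-2] and F has dimensions [L M T^-2].
The missing factor must have dimensions [L^2 M T^-2] / [L M T^-2] = [L], i.e. distance (d).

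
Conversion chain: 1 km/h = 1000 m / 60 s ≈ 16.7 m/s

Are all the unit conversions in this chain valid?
The chain is incorrect (it contains an error).

Incorrect: 1 h = 3600 s, not 60 s (1 km/h ≈ 0.278 m/s)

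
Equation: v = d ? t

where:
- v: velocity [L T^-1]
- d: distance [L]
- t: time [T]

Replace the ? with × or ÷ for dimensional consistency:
division (÷): v = d ÷ t

v [L T^-1]; d [L]; t [T].
d × t → [L T] ✗
d ÷ t → [L T^-1] ✓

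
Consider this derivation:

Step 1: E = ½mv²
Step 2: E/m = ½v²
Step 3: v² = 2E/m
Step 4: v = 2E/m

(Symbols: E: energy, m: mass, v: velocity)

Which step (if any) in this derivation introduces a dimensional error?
Step 4

Step 1: E = ½mv² → LHS [L^2 M T^-2], RHS [L^2 M T^-2] ✓
Step 2: E/m = ½v² → LHS [L^2 T^-2], RHS [L^2 T^-2] ✓
Step 3: v² = 2E/m → LHS [L^2 T^-2], RHS [L^2 T^-2] ✓
Step 4: v = 2E/m → LHS [L T^-1], RHS [L^2 T^-2] ✗

The first dimensional inconsistency appears in step 4: v = 2E/m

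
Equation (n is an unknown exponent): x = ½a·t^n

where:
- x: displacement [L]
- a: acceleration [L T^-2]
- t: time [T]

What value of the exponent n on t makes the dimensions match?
n = 2

x has dimensions [L]; t has dimensions [T].
The rest of the RHS has dimensions [L T^-2], so t^n must supply [T^2].
With n = 2: ½a·t^2 has dimensions [L], matching the LHS ✓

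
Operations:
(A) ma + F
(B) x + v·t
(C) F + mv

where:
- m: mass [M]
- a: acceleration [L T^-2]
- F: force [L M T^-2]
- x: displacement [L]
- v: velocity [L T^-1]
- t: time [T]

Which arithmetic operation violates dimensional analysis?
(C) F + mv

(A) ma + F: ma [L M T^-2] and F [L M T^-2] — same dimensions ✓
(B) x + v·t: x [L] and v·t [L] — same dimensions ✓
(C) F + mv: F [L M T^-2] and mv [L M T^-1] — different dimensions cannot be added/subtracted ✗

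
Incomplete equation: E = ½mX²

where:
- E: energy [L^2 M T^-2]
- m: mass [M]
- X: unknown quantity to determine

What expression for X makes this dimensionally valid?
X = v (velocity), dimensions [L T^-1]

E has dimensions [L^2 M T^-2]; the rest of the RHS (½m) has dimensions [M].
So X² must have dimensions [L^2 T^-2], i.e. X has dimensions [L T^-1] — X = v (velocity).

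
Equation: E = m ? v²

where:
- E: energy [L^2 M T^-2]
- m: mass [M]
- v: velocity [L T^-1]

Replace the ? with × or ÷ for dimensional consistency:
multiplication (×): E = m × v²

E [L^2 M T^-2]; m [M]; v² [L^2 T^-2].
m × v² → [L^2 M T^-2] ✓
m ÷ v² → [L^-2 M T^2] ✗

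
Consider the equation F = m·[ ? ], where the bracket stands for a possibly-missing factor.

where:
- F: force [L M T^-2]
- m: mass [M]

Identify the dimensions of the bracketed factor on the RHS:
[L T^-2] — acceleration (e.g. a)

F has dimensions [L M T^-2]; m has dimensions [M].
The bracketed factor must supply [L M T^-2] / [M] = [L T^-2].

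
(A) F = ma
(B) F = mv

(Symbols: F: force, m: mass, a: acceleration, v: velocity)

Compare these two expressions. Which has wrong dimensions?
(B)

(A) F = ma: LHS [L M T^-2], RHS [L M T^-2] ✓
(B) F = mv: LHS [L M T^-2], RHS [L M T^-1] ✗

Expression (B) F = mv is dimensionally incorrect.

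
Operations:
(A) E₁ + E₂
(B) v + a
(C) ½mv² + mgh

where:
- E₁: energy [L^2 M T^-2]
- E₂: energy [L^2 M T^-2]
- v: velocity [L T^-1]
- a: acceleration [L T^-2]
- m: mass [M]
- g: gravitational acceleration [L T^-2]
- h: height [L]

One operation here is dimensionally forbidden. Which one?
(B) v + a

(A) E₁ + E₂: E₁ [L^2 M T^-2] and E₂ [L^2 M T^-2] — same dimensions ✓
(B) v + a: v [L T^-1] and a [L T^-2] — different dimensions cannot be added/subtracted ✗
(C) ½mv² + mgh: ½mv² [L^2 M T^-2] and mgh [L^2 M T^-2] — same dimensions ✓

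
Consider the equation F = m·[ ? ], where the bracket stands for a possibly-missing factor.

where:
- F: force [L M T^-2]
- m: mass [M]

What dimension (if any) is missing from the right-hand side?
[L T^-2] — acceleration (e.g. a)

F has dimensions [L M T^-2]; m has dimensions [M].
The bracketed factor must supply [L M T^-2] / [M] = [L T^-2].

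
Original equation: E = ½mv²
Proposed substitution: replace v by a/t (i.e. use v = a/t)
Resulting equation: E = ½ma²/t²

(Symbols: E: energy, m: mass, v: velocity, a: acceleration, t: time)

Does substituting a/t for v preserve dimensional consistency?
No

[v] = [L T^-1] and [a/t] = [L T^-3]. These differ, so the substitution replaces a quantity by one of different dimensions and the result E = ½ma²/t² has LHS [L^2 M T^-2] vs RHS [L^2 M T^-6] — inconsistent.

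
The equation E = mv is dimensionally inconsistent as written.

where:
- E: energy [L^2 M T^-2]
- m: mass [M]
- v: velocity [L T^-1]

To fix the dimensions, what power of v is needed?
The exponent of v should be 2: E = mv^2

The LHS E has dimensions [L^2 M T^-2]; v has dimensions [L T^-1].
As written, the RHS mv (exponent 1 on v) has dimensions [L M T^-1], which does not match.
With exponent 2, the RHS mv^2 has dimensions [L^2 M T^-2], matching the LHS.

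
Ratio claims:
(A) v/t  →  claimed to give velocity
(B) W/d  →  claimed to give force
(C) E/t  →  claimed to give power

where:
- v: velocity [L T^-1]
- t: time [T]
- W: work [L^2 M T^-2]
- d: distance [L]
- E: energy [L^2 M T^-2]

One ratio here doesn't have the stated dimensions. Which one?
(A) v/t does not give velocity

(A) v/t: [L T^-2] ≠ velocity [L T^-1] ✗
(B) W/d: [L M T^-2] = force [L M T^-2] ✓
(C) E/t: [L^2 M T^-3] = power [L^2 M T^-3] ✓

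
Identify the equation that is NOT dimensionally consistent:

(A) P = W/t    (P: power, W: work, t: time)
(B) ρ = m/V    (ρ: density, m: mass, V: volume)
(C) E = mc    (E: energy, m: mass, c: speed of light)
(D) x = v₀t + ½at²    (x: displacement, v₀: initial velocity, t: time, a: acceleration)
(C) E = mc

The equation (C) E = mc is dimensionally incorrect.

LHS (E): [L^2 M T^-2]
RHS (mc): [L M T^-1] ✗

The dimensions do not match. The other three equations balance.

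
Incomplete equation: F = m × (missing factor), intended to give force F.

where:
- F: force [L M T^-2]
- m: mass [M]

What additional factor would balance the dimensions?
a (acceleration), dimensions [L T^-2]

F has dimensions [L M T^-2] and m has dimensions [M].
The missing factor must have dimensions [L M T^-2] / [M] = [L T^-2], i.e. acceleration (a).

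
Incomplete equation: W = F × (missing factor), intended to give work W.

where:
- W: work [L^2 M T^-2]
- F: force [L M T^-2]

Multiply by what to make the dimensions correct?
d (distance), dimensions [L]

W has dimensions [L^2 M T^-2] and F has dimensions [L M T^-2].
The missing factor must have dimensions [L^2 M T^-2] / [L M T^-2] = [L], i.e. distance (d).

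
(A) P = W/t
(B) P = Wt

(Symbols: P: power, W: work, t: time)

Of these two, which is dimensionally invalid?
(B)

(A) P = W/t: LHS [L^2 M T^-3], RHS [L^2 M T^-3] ✓
(B) P = Wt: LHS [L^2 M T^-3], RHS [L^2 M T^-1] ✗

Expression (B) P = Wt is dimensionally incorrect.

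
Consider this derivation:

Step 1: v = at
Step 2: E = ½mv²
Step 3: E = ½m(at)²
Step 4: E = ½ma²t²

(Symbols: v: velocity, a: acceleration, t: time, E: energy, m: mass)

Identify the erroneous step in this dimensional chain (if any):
No step introduces an error — all steps are dimensionally consistent.

Step 1: v = at → LHS [L T^-1], RHS [L T^-1] ✓
Step 2: E = ½mv² → LHS [L^2 M T^-2], RHS [L^2 M T^-2] ✓
Step 3: E = ½m(at)² → LHS [L^2 M T^-2], RHS [L^2 M T^-2] ✓
Step 4: E = ½ma²t² → LHS [L^2 M T^-2], RHS [L^2 M T^-2] ✓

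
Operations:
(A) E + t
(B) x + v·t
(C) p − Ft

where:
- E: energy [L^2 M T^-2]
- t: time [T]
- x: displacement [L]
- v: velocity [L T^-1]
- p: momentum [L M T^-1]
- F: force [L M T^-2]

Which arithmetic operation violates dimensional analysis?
(A) E + t

(A) E + t: E [L^2 M T^-2] and t [T] — different dimensions cannot be added/subtracted ✗
(B) x + v·t: x [L] and v·t [L] — same dimensions ✓
(C) p − Ft: p [L M T^-1] and Ft [L M T^-1] — same dimensions ✓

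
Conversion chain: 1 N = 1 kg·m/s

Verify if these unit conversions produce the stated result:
The chain is incorrect (it contains an error).

Incorrect: Newton is kg·m/s², not kg·m/s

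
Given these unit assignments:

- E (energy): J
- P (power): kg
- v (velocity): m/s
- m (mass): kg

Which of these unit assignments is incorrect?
P

The variable P (power) should have units W, not kg.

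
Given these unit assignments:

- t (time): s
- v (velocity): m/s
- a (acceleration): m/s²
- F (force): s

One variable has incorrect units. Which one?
F

The variable F (force) should have units N, not s.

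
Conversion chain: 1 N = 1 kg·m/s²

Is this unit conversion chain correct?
The chain is correct (no errors).

Correct: Newton is defined as kg·m/s²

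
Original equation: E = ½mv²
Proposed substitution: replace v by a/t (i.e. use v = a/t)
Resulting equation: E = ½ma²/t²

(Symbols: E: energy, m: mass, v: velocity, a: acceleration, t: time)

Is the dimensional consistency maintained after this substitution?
No

[v] = [L T^-1] and [a/t] = [L T^-3]. These differ, so the substitution replaces a quantity by one of different dimensions and the result E = ½ma²/t² has LHS [L^2 M T^-2] vs RHS [L^2 M T^-6] — inconsistent.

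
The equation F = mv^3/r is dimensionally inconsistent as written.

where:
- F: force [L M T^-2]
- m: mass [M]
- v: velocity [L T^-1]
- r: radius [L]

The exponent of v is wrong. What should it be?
The exponent of v should be 2: F = mv^2/r

The LHS F has dimensions [L M T^-2]; v has dimensions [L T^-1].
As written, the RHS mv^3/r (exponent 3 on v) has dimensions [L^2 M T^-3], which does not match.
With exponent 2, the RHS mv^2/r has dimensions [L M T^-2], matching the LHS.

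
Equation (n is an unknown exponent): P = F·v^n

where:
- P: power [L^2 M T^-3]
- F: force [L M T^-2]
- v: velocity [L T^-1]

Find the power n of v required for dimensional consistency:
n = 1

P has dimensions [L^2 M T^-3]; v has dimensions [L T^-1].
The rest of the RHS has dimensions [L M T^-2], so v^n must supply [L T^-1].
With n = 1: F·v^1 has dimensions [L^2 M T^-3], matching the LHS ✓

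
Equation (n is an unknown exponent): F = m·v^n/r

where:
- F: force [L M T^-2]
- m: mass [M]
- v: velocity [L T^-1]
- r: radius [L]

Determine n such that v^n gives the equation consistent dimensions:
n = 2

F has dimensions [L M T^-2]; v has dimensions [L T^-1].
The rest of the RHS has dimensions [L^-1 M], so v^n must supply [L^2 T^-2].
With n = 2: m·v^2/r has dimensions [L M T^-2], matching the LHS ✓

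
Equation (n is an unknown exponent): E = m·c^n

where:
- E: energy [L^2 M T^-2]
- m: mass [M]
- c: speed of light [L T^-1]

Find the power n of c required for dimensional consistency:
n = 2

E has dimensions [L^2 M T^-2]; c has dimensions [L T^-1].
The rest of the RHS has dimensions [M], so c^n must supply [L^2 T^-2].
With n = 2: m·c^2 has dimensions [L^2 M T^-2], matching the LHS ✓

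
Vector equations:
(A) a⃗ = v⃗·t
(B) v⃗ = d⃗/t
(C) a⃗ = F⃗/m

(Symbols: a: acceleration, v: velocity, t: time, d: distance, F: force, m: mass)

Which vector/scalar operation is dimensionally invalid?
(A) a⃗ = v⃗·t

(A) a⃗ = v⃗·t: LHS [L T^-2], RHS [L] ✗ — acceleration is velocity per time; should be v⃗/t
(B) v⃗ = d⃗/t: LHS [L T^-1], RHS [L T^-1] ✓ — displacement (vector) divided by time (scalar)
(C) a⃗ = F⃗/m: LHS [L T^-2], RHS [L T^-2] ✓ — force (vector) divided by mass (scalar)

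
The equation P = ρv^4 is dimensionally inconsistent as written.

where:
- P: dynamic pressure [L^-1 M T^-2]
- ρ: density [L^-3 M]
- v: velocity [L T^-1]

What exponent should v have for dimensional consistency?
The exponent of v should be 2: P = ρv^2

The LHS P has dimensions [L^-1 M T^-2]; v has dimensions [L T^-1].
As written, the RHS ρv^4 (exponent 4 on v) has dimensions [L M T^-4], which does not match.
With exponent 2, the RHS ρv^2 has dimensions [L^-1 M T^-2], matching the LHS.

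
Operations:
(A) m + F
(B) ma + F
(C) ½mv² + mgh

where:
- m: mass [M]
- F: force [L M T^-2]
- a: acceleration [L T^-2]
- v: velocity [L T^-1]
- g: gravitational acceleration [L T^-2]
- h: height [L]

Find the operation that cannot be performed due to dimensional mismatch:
(A) m + F

(A) m + F: m [M] and F [L M T^-2] — different dimensions cannot be added/subtracted ✗
(B) ma + F: ma [L M T^-2] and F [L M T^-2] — same dimensions ✓
(C) ½mv² + mgh: ½mv² [L^2 M T^-2] and mgh [L^2 M T^-2] — same dimensions ✓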